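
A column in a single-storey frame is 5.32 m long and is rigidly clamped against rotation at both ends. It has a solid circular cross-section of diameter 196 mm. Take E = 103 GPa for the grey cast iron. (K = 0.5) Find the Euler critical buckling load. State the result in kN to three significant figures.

I = πd⁴/64 = π×196⁴/64 = 7.244×10^7 mm⁴
I = 7.244×10^7 mm⁴ = 7.244×10^-5 m⁴
Effective length L_e = K·L = 0.5 × 5.32 = 2.660 m
P_cr = π²EI / L_e² = π² × 103×10⁹ × 7.244×10^-5 / 2.660² = 1.041×10^7 N

P_cr ≈ 10400 kN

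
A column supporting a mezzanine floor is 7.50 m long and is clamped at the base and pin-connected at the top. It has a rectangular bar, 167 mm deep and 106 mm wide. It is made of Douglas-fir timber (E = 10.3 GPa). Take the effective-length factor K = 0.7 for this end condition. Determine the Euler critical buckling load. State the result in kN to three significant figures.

Buckling occurs about the weak axis: I_min = h·b³/12 with b = 106 mm (the shorter side).
I_min = 167×106³/12 = 1.657×10^7 mm⁴
I = 1.657×10^7 mm⁴ = 1.657×10^-5 m⁴
Effective length L_e = K·L = 0.7 × 7.50 = 5.250 m
P_cr = π²EI / L_e² = π² × 10.3×10⁹ × 1.657×10^-5 / 5.250² = 6.113×10^4 N

P_cr ≈ 61.1 kN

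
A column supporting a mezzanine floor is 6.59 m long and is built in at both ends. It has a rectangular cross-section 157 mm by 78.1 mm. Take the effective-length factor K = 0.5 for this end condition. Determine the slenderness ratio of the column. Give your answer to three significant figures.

For a rectangle r_min = b/√12 = 78.1/√12 = 22.55 mm
L_e = K·L = 0.5 × 6.59 m = 3.295 m = 3295.0 mm
λ = L_e / r_min = 3295.0 / 22.55 = 146

λ ≈ 146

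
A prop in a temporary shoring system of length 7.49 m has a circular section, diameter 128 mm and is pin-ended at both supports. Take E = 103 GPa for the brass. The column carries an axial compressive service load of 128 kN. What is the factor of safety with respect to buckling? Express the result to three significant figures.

n ≈ 1.87

I = πd⁴/64 = π×128⁴/64 = 1.318×10^7 mm⁴
I = 1.318×10^7 mm⁴ = 1.318×10^-5 m⁴
Effective length L_e = K·L = 1 × 7.49 = 7.490 m
P_cr = π²EI / L_e² = π² × 103×10⁹ × 1.318×10^-5 / 7.490² = 2.388×10^5 N
Factor of safety n = P_cr / P = 238.77 / 128 = 1.87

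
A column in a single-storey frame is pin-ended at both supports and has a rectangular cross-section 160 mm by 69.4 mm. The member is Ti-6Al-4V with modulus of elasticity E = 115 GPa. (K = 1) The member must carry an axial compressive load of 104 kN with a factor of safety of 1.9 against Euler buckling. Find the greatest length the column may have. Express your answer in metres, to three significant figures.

L_max ≈ 5.06 m

Buckling occurs about the weak axis: I_min = h·b³/12 with b = 69.4 mm (the shorter side).
I_min = 160×69.4³/12 = 4.457×10^6 mm⁴
I = 4.457×10^-6 m⁴
Required critical load P_cr = n·P = 1.9 × 104 = 197.6 kN = 1.976×10^5 N
From P_cr = π²EI/(K·L)²:  L = (1/K)·√(π²EI/P_cr) = (1/1)·√(π²×1.15×10^11×4.457×10^-6/1.976×10^5)
L = 5.06 m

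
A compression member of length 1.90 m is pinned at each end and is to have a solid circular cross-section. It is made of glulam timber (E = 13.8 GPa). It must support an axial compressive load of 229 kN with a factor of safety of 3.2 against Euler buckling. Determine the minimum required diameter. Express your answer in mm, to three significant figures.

d ≈ 141 mm

Required P_cr = n·P = 3.2 × 229 = 732.8 kN
L_e = K·L = 1 × 1.90 = 1.900 m
Required I = P_cr·L_e²/(π²E) = 7.328×10^5 × 1.900² / (π² × 1.38×10^10) = 1.942×10^-5 m⁴
I_req = 1.942×10^7 mm⁴
Solid circle: I = πd⁴/64  ⇒  d = (64I/π)^(1/4) = (64×1.942×10^7/π)^(1/4) = 141 mm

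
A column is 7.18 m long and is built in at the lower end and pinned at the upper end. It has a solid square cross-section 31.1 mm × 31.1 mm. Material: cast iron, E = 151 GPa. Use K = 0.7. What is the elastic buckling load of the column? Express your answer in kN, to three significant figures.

I = a⁴/12 = 31.1⁴/12 = 7.796×10^4 mm⁴
I = 7.796×10^4 mm⁴ = 7.796×10^-8 m⁴
Effective length L_e = K·L = 0.7 × 7.18 = 5.026 m
P_cr = π²EI / L_e² = π² × 151×10⁹ × 7.796×10^-8 / 5.026² = 4.599×10^3 N

P_cr ≈ 4.60 kN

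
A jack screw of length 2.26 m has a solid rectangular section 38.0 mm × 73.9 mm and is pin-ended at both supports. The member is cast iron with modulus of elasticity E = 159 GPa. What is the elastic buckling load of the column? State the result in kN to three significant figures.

P_cr ≈ 104 kN

Buckling occurs about the weak axis: I_min = h·b³/12 with b = 38.0 mm (the shorter side).
I_min = 73.9×38.0³/12 = 3.379×10^5 mm⁴
I = 3.379×10^5 mm⁴ = 3.379×10^-7 m⁴
Effective length L_e = K·L = 1 × 2.26 = 2.260 m
P_cr = π²EI / L_e² = π² × 159×10⁹ × 3.379×10^-7 / 2.260² = 1.038×10^5 N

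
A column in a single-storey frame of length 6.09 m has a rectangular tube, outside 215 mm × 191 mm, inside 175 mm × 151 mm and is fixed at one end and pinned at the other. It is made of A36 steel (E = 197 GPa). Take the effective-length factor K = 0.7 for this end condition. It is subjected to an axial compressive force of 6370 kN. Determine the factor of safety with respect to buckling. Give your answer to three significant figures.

n ≈ 1.25

Weak-axis I_min = (h_o·b_o³ − h_i·b_i³)/12 with b_o = 191, b_i = 151.0 mm (shorter outer/inner sides).
I_min = (215×191³ − 175.0×151.0³)/12 = 7.463×10^7 mm⁴
I = 7.463×10^7 mm⁴ = 7.463×10^-5 m⁴
Effective length L_e = K·L = 0.7 × 6.09 = 4.263 m
P_cr = π²EI / L_e² = π² × 197×10⁹ × 7.463×10^-5 / 4.263² = 7.985×10^6 N
Factor of safety n = P_cr / P = 7984.7 / 6370 = 1.25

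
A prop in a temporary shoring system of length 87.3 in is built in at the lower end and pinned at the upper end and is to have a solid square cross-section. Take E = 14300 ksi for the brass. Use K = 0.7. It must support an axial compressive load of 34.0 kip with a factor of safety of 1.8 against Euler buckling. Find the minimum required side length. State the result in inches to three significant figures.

a ≈ 2.10 in

Required P_cr = n·P = 1.8 × 34.0 = 61.20 kip
L_e = K·L = 0.7 × 87.3 = 61.11 in
Required I = P_cr·L_e²/(π²E) = 6.120×10^4 × 61.11² / (π² × 1.43×10^7) = 1.619 in⁴
Solid square: I = a⁴/12  ⇒  a = (12I)^(1/4) = (12×1.619)^(1/4) = 2.10 in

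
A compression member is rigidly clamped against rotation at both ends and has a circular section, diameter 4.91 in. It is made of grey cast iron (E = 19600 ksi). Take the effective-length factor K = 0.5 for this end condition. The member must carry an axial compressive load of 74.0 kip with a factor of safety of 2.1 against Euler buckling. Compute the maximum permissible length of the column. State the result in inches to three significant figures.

L_max ≈ 377 in

I = πd⁴/64 = π×4.91⁴/64 = 28.53 in⁴
Required critical load P_cr = n·P = 2.1 × 74.0 = 155.4 kip = 1.554×10^5 lb
From P_cr = π²EI/(K·L)²:  L = (1/K)·√(π²EI/P_cr) = (1/0.5)·√(π²×1.96×10^7×28.53/1.554×10^5)
L = 377 in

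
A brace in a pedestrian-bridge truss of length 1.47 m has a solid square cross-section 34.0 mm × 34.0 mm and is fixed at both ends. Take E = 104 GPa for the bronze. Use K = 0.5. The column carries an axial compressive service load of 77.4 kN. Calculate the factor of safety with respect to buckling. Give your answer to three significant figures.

I = a⁴/12 = 34.0⁴/12 = 1.114×10^5 mm⁴
I = 1.114×10^5 mm⁴ = 1.114×10^-7 m⁴
Effective length L_e = K·L = 0.5 × 1.47 = 0.7350 m
P_cr = π²EI / L_e² = π² × 104×10⁹ × 1.114×10^-7 / 0.7350² = 2.116×10^5 N
Factor of safety n = P_cr / P = 211.59 / 77.4 = 2.73

n ≈ 2.73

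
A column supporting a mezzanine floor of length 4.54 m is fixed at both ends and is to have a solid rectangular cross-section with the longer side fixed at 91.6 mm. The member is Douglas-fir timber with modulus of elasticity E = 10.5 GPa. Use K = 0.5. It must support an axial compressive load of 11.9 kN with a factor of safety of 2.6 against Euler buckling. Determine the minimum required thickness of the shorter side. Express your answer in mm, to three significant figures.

Required P_cr = n·P = 2.6 × 11.9 = 30.94 kN
L_e = K·L = 0.5 × 4.54 = 2.270 m
Required I = P_cr·L_e²/(π²E) = 3.094×10^4 × 2.270² / (π² × 1.05×10^10) = 1.538×10^-6 m⁴
I_req = 1.538×10^6 mm⁴
Rectangle, weak axis: I_min = h·b³/12 with h = 91.6 mm fixed  ⇒  b = (12I/h)^(1/3) = 58.6 mm

b ≈ 58.6 mm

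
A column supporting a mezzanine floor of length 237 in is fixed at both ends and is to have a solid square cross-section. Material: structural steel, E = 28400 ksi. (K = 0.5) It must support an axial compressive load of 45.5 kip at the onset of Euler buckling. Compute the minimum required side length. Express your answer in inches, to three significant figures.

L_e = K·L = 0.5 × 237 = 118.5 in
Required I = P_cr·L_e²/(π²E) = 4.550×10^4 × 118.5² / (π² × 2.84×10^7) = 2.279 in⁴
Solid square: I = a⁴/12  ⇒  a = (12I)^(1/4) = (12×2.279)^(1/4) = 2.29 in

a ≈ 2.29 in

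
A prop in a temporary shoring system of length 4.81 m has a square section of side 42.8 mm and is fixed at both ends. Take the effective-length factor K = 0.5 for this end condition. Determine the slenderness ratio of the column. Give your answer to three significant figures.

For a square r = a/√12 = 42.8/√12 = 12.36 mm
L_e = K·L = 0.5 × 4.81 m = 2.405 m = 2405.0 mm
λ = L_e / r_min = 2405.0 / 12.36 = 195

λ ≈ 195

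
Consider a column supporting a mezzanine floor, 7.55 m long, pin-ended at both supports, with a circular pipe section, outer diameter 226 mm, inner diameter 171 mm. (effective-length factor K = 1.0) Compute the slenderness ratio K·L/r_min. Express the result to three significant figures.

λ ≈ 107

d_o = 226 mm, d_i = 171 mm
I = π(d_o⁴ − d_i⁴)/64 = π(226⁴ − 171.0⁴)/64 = 8.609×10^7 mm⁴
A = 1.715×10^4 mm²;  r_min = √(I/A) = √(8.609×10^7/1.715×10^4) = 70.85 mm
L_e = K·L = 1 × 7.55 m = 7.550 m = 7550.0 mm
λ = L_e / r_min = 7550.0 / 70.85 = 107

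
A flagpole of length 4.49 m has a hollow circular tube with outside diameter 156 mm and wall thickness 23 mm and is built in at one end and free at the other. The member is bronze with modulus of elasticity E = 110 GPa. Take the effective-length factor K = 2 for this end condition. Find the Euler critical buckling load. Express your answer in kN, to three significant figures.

Inner diameter d_i = 156 − 2×23 = 110.0 mm
I = π(d_o⁴ − d_i⁴)/64 = π(156⁴ − 110.0⁴)/64 = 2.188×10^7 mm⁴
I = 2.188×10^7 mm⁴ = 2.188×10^-5 m⁴
Effective length L_e = K·L = 2 × 4.49 = 8.980 m
P_cr = π²EI / L_e² = π² × 110×10⁹ × 2.188×10^-5 / 8.980² = 2.946×10^5 N

P_cr ≈ 295 kN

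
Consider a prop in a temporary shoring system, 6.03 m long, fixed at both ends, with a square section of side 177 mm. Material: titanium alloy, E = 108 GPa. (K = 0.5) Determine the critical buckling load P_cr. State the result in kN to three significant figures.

P_cr ≈ 9590 kN

I = a⁴/12 = 177⁴/12 = 8.179×10^7 mm⁴
I = 8.179×10^7 mm⁴ = 8.179×10^-5 m⁴
Effective length L_e = K·L = 0.5 × 6.03 = 3.015 m
P_cr = π²EI / L_e² = π² × 108×10⁹ × 8.179×10^-5 / 3.015² = 9.591×10^6 N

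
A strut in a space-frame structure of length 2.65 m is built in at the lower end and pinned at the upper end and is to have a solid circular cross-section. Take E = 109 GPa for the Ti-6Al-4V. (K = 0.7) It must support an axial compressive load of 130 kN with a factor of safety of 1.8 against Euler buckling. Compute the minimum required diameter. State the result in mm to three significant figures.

d ≈ 62.5 mm

Required P_cr = n·P = 1.8 × 130 = 234.0 kN
L_e = K·L = 0.7 × 2.65 = 1.855 m
Required I = P_cr·L_e²/(π²E) = 2.340×10^5 × 1.855² / (π² × 1.09×10^11) = 7.485×10^-7 m⁴
I_req = 7.485×10^5 mm⁴
Solid circle: I = πd⁴/64  ⇒  d = (64I/π)^(1/4) = (64×7.485×10^5/π)^(1/4) = 62.5 mm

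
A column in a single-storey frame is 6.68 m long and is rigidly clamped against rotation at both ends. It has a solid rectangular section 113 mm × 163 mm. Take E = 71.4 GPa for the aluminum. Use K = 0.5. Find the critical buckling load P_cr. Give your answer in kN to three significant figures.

Buckling occurs about the weak axis: I_min = h·b³/12 with b = 113 mm (the shorter side).
I_min = 163×113³/12 = 1.960×10^7 mm⁴
I = 1.960×10^7 mm⁴ = 1.960×10^-5 m⁴
Effective length L_e = K·L = 0.5 × 6.68 = 3.340 m
P_cr = π²EI / L_e² = π² × 71.4×10⁹ × 1.960×10^-5 / 3.340² = 1.238×10^6 N

P_cr ≈ 1240 kN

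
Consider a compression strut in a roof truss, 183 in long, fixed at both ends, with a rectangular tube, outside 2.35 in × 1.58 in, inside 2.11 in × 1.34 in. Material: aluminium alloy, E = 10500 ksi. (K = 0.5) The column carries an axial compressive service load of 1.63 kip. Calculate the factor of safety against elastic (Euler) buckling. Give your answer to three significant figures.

n ≈ 2.65

Weak-axis I_min = (h_o·b_o³ − h_i·b_i³)/12 with b_o = 1.58, b_i = 1.340 in (shorter outer/inner sides).
I_min = (2.35×1.58³ − 2.110×1.340³)/12 = 0.3494 in⁴
Effective length L_e = K·L = 0.5 × 183 = 91.50 in
P_cr = π²EI / L_e² = π² × 10500×10³ × 0.3494 / 91.50² = 4.324×10^3 lb
Factor of safety n = P_cr / P = 4.3243 / 1.63 = 2.65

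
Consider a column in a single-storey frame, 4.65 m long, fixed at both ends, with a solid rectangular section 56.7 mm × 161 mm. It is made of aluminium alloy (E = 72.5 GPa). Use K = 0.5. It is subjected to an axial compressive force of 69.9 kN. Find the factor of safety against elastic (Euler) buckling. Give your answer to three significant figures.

Buckling occurs about the weak axis: I_min = h·b³/12 with b = 56.7 mm (the shorter side).
I_min = 161×56.7³/12 = 2.446×10^6 mm⁴
I = 2.446×10^6 mm⁴ = 2.446×10^-6 m⁴
Effective length L_e = K·L = 0.5 × 4.65 = 2.325 m
P_cr = π²EI / L_e² = π² × 72.5×10⁹ × 2.446×10^-6 / 2.325² = 3.237×10^5 N
Factor of safety n = P_cr / P = 323.73 / 69.9 = 4.63

n ≈ 4.63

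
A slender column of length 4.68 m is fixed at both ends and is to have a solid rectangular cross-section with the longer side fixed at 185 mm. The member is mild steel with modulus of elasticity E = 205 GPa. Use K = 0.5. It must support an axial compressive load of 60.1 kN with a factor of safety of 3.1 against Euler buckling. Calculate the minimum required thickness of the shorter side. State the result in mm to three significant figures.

Required P_cr = n·P = 3.1 × 60.1 = 186.3 kN
L_e = K·L = 0.5 × 4.68 = 2.340 m
Required I = P_cr·L_e²/(π²E) = 1.863×10^5 × 2.340² / (π² × 2.05×10^11) = 5.042×10^-7 m⁴
I_req = 5.042×10^5 mm⁴
Rectangle, weak axis: I_min = h·b³/12 with h = 185 mm fixed  ⇒  b = (12I/h)^(1/3) = 32.0 mm

b ≈ 32.0 mm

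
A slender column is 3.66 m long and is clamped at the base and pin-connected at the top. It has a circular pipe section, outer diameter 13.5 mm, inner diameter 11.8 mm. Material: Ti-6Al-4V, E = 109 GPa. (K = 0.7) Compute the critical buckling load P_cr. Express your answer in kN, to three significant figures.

d_o = 13.5 mm, d_i = 11.8 mm
I = π(d_o⁴ − d_i⁴)/64 = π(13.5⁴ − 11.80⁴)/64 = 678.7 mm⁴
I = 678.7 mm⁴ = 6.787×10^-10 m⁴
Effective length L_e = K·L = 0.7 × 3.66 = 2.562 m
P_cr = π²EI / L_e² = π² × 109×10⁹ × 6.787×10^-10 / 2.562² = 111.2 N

P_cr ≈ 0.111 kN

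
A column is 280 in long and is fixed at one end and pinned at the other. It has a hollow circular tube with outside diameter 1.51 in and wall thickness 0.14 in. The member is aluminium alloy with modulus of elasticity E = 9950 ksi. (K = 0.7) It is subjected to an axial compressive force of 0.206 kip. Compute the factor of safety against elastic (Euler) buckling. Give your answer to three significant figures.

Inner diameter d_i = 1.51 − 2×0.14 = 1.230 in
I = π(d_o⁴ − d_i⁴)/64 = π(1.51⁴ − 1.230⁴)/64 = 0.1428 in⁴
Effective length L_e = K·L = 0.7 × 280 = 196.0 in
P_cr = π²EI / L_e² = π² × 9950×10³ × 0.1428 / 196.0² = 365.2 lb
Factor of safety n = P_cr / P = 0.36515 / 0.206 = 1.77

n ≈ 1.77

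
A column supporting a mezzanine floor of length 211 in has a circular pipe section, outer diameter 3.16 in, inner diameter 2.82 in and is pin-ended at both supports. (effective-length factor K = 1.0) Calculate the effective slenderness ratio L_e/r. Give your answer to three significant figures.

d_o = 3.16 in, d_i = 2.82 in
I = π(d_o⁴ − d_i⁴)/64 = π(3.16⁴ − 2.820⁴)/64 = 1.790 in⁴
A = 1.597 in²;  r_min = √(I/A) = √(1.790/1.597) = 1.059 in
L_e = K·L = 1 × 211 = 211.0 in
λ = L_e / r_min = 211.00 / 1.059 = 199

λ ≈ 199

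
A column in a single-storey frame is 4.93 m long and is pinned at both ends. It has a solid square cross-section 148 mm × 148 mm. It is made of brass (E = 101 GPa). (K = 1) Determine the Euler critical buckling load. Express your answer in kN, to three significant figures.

I = a⁴/12 = 148⁴/12 = 3.998×10^7 mm⁴
I = 3.998×10^7 mm⁴ = 3.998×10^-5 m⁴
Effective length L_e = K·L = 1 × 4.93 = 4.930 m
P_cr = π²EI / L_e² = π² × 101×10⁹ × 3.998×10^-5 / 4.930² = 1.640×10^6 N

P_cr ≈ 1640 kN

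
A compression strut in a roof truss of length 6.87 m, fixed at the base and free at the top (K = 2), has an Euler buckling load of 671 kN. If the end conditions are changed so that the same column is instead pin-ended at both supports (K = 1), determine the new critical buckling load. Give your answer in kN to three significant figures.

P_cr ∝ 1/K², so P_cr,new = P_cr,old × (K_old/K_new)² = 671 × (2/1)²
= 671 × 4.000 = 2680 kN

P_cr ≈ 2680 kN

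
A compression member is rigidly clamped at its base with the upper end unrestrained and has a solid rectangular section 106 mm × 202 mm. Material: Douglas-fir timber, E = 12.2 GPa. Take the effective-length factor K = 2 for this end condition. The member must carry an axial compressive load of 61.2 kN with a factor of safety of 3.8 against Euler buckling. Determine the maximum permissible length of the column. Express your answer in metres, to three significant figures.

Buckling occurs about the weak axis: I_min = h·b³/12 with b = 106 mm (the shorter side).
I_min = 202×106³/12 = 2.005×10^7 mm⁴
I = 2.005×10^-5 m⁴
Required critical load P_cr = n·P = 3.8 × 61.2 = 232.6 kN = 2.326×10^5 N
From P_cr = π²EI/(K·L)²:  L = (1/K)·√(π²EI/P_cr) = (1/2)·√(π²×1.22×10^10×2.005×10^-5/2.326×10^5)
L = 1.61 m

L_max ≈ 1.61 m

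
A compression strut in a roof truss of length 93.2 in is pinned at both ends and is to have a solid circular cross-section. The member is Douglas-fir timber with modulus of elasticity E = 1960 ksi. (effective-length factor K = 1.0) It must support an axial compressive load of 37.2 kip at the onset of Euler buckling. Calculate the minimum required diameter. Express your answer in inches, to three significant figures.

d ≈ 4.29 in

L_e = K·L = 1 × 93.2 = 93.20 in
Required I = P_cr·L_e²/(π²E) = 3.720×10^4 × 93.20² / (π² × 1.96×10^6) = 16.70 in⁴
Solid circle: I = πd⁴/64  ⇒  d = (64I/π)^(1/4) = (64×16.70/π)^(1/4) = 4.29 in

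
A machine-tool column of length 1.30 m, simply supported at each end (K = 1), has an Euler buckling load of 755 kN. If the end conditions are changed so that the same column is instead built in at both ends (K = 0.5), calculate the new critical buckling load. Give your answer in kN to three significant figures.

P_cr ∝ 1/K², so P_cr,new = P_cr,old × (K_old/K_new)² = 755 × (1/0.5)²
= 755 × 4.000 = 3020 kN

P_cr ≈ 3020 kN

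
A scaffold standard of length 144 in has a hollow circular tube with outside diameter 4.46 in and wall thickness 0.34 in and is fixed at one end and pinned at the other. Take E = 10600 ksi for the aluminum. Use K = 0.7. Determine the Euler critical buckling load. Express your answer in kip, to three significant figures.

P_cr ≈ 96.8 kip

Inner diameter d_i = 4.46 − 2×0.34 = 3.780 in
I = π(d_o⁴ − d_i⁴)/64 = π(4.46⁴ − 3.780⁴)/64 = 9.401 in⁴
Effective length L_e = K·L = 0.7 × 144 = 100.8 in
P_cr = π²EI / L_e² = π² × 10600×10³ × 9.401 / 100.8² = 9.680×10^4 lb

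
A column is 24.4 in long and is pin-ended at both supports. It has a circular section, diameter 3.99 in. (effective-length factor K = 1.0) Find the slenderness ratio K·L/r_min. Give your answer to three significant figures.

For a solid circle r = d/4 = 3.99/4 = 0.9975 in
L_e = K·L = 1 × 24.4 = 24.40 in
λ = L_e / r_min = 24.400 / 0.9975 = 24.5

λ ≈ 24.5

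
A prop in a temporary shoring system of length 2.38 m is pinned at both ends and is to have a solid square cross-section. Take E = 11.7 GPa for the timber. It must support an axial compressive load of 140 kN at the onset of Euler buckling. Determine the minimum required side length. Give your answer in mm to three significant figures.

a ≈ 95.3 mm

L_e = K·L = 1 × 2.38 = 2.380 m
Required I = P_cr·L_e²/(π²E) = 1.400×10^5 × 2.380² / (π² × 1.17×10^10) = 6.867×10^-6 m⁴
I_req = 6.867×10^6 mm⁴
Solid square: I = a⁴/12  ⇒  a = (12I)^(1/4) = (12×6.867×10^6)^(1/4) = 95.3 mm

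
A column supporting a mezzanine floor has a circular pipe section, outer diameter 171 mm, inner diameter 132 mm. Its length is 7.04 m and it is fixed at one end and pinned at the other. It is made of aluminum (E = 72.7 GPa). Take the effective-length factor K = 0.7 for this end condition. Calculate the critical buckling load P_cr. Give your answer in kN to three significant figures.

d_o = 171 mm, d_i = 132 mm
I = π(d_o⁴ − d_i⁴)/64 = π(171⁴ − 132.0⁴)/64 = 2.707×10^7 mm⁴
I = 2.707×10^7 mm⁴ = 2.707×10^-5 m⁴
Effective length L_e = K·L = 0.7 × 7.04 = 4.928 m
P_cr = π²EI / L_e² = π² × 72.7×10⁹ × 2.707×10^-5 / 4.928² = 7.998×10^5 N

P_cr ≈ 800 kN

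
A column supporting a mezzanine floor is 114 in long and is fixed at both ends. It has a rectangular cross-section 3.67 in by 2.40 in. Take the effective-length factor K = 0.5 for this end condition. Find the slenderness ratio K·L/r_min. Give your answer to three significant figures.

For a rectangle r_min = b/√12 = 2.40/√12 = 0.6928 in
L_e = K·L = 0.5 × 114 = 57.00 in
λ = L_e / r_min = 57.000 / 0.6928 = 82.3

λ ≈ 82.3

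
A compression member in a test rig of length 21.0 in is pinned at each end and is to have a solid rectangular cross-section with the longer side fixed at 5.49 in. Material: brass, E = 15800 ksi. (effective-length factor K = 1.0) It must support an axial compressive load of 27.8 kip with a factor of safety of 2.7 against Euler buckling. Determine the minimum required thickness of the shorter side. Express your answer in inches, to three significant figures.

Required P_cr = n·P = 2.7 × 27.8 = 75.06 kip
L_e = K·L = 1 × 21.0 = 21.00 in
Required I = P_cr·L_e²/(π²E) = 7.506×10^4 × 21.00² / (π² × 1.58×10^7) = 0.2123 in⁴
Rectangle, weak axis: I_min = h·b³/12 with h = 5.49 in fixed  ⇒  b = (12I/h)^(1/3) = 0.774 in

b ≈ 0.774 in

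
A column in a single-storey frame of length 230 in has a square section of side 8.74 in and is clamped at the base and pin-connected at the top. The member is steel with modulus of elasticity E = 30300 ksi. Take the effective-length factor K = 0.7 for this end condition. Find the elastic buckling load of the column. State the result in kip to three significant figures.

P_cr ≈ 5610 kip

I = a⁴/12 = 8.74⁴/12 = 486.3 in⁴
Effective length L_e = K·L = 0.7 × 230 = 161.0 in
P_cr = π²EI / L_e² = π² × 30300×10³ × 486.3 / 161.0² = 5.610×10^6 lb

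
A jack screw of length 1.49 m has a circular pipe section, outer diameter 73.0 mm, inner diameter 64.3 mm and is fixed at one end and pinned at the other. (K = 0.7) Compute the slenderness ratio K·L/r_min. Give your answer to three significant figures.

d_o = 73.0 mm, d_i = 64.3 mm
I = π(d_o⁴ − d_i⁴)/64 = π(73.0⁴ − 64.30⁴)/64 = 5.549×10^5 mm⁴
A = 938.2 mm²;  r_min = √(I/A) = √(5.549×10^5/938.2) = 24.32 mm
L_e = K·L = 0.7 × 1.49 m = 1.043 m = 1043.0 mm
λ = L_e / r_min = 1043.0 / 24.32 = 42.9

λ ≈ 42.9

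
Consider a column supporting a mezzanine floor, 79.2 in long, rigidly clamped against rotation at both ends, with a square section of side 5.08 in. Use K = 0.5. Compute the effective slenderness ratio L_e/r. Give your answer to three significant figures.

λ ≈ 27.0

For a square r = a/√12 = 5.08/√12 = 1.466 in
L_e = K·L = 0.5 × 79.2 = 39.60 in
λ = L_e / r_min = 39.600 / 1.466 = 27.0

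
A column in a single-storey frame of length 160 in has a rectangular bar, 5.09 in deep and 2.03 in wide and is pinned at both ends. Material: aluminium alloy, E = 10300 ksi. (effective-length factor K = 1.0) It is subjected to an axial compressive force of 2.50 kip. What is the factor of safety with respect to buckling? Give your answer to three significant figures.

Buckling occurs about the weak axis: I_min = h·b³/12 with b = 2.03 in (the shorter side).
I_min = 5.09×2.03³/12 = 3.548 in⁴
Effective length L_e = K·L = 1 × 160 = 160.0 in
P_cr = π²EI / L_e² = π² × 10300×10³ × 3.548 / 160.0² = 1.409×10^4 lb
Factor of safety n = P_cr / P = 14.090 / 2.50 = 5.64

n ≈ 5.64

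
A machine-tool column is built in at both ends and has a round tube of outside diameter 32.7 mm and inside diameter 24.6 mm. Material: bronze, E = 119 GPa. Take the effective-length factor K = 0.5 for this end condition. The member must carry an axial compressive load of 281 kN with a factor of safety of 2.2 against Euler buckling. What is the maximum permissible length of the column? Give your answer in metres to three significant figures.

d_o = 32.7 mm, d_i = 24.6 mm
I = π(d_o⁴ − d_i⁴)/64 = π(32.7⁴ − 24.60⁴)/64 = 3.815×10^4 mm⁴
I = 3.815×10^-8 m⁴
Required critical load P_cr = n·P = 2.2 × 281 = 618.2 kN = 6.182×10^5 N
From P_cr = π²EI/(K·L)²:  L = (1/K)·√(π²EI/P_cr) = (1/0.5)·√(π²×1.19×10^11×3.815×10^-8/6.182×10^5)
L = 0.538 m

L_max ≈ 0.538 m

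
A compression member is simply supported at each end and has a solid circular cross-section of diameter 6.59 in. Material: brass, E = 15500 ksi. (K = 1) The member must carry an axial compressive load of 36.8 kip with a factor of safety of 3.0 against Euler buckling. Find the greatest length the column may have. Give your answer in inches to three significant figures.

L_max ≈ 358 in

I = πd⁴/64 = π×6.59⁴/64 = 92.58 in⁴
Required critical load P_cr = n·P = 3.0 × 36.8 = 110.4 kip = 1.104×10^5 lb
From P_cr = π²EI/(K·L)²:  L = (1/K)·√(π²EI/P_cr) = (1/1)·√(π²×1.55×10^7×92.58/1.104×10^5)
L = 358 in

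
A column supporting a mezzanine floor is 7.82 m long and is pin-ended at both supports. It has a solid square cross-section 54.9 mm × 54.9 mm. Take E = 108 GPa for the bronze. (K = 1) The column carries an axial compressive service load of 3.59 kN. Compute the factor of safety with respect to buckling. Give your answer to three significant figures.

n ≈ 3.68

I = a⁴/12 = 54.9⁴/12 = 7.570×10^5 mm⁴
I = 7.570×10^5 mm⁴ = 7.570×10^-7 m⁴
Effective length L_e = K·L = 1 × 7.82 = 7.820 m
P_cr = π²EI / L_e² = π² × 108×10⁹ × 7.570×10^-7 / 7.820² = 1.320×10^4 N
Factor of safety n = P_cr / P = 13.195 / 3.59 = 3.68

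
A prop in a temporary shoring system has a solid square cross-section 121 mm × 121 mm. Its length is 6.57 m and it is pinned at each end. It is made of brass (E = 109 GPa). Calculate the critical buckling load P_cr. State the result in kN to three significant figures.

P_cr ≈ 445 kN

I = a⁴/12 = 121⁴/12 = 1.786×10^7 mm⁴
I = 1.786×10^7 mm⁴ = 1.786×10^-5 m⁴
Effective length L_e = K·L = 1 × 6.57 = 6.570 m
P_cr = π²EI / L_e² = π² × 109×10⁹ × 1.786×10^-5 / 6.570² = 4.452×10^5 N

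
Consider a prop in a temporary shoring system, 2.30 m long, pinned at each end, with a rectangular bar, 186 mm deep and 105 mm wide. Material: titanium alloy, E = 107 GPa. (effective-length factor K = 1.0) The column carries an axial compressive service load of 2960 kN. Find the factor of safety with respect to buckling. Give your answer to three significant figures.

Buckling occurs about the weak axis: I_min = h·b³/12 with b = 105 mm (the shorter side).
I_min = 186×105³/12 = 1.794×10^7 mm⁴
I = 1.794×10^7 mm⁴ = 1.794×10^-5 m⁴
Effective length L_e = K·L = 1 × 2.30 = 2.300 m
P_cr = π²EI / L_e² = π² × 107×10⁹ × 1.794×10^-5 / 2.300² = 3.582×10^6 N
Factor of safety n = P_cr / P = 3582.0 / 2960 = 1.21

n ≈ 1.21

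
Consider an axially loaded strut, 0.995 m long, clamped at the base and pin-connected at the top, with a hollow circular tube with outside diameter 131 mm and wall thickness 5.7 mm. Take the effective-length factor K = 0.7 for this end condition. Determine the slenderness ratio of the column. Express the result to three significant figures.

Inner diameter d_i = 131 − 2×5.7 = 119.6 mm
I = π(d_o⁴ − d_i⁴)/64 = π(131⁴ − 119.6⁴)/64 = 4.413×10^6 mm⁴
A = 2.244×10^3 mm²;  r_min = √(I/A) = √(4.413×10^6/2.244×10^3) = 44.35 mm
L_e = K·L = 0.7 × 0.995 m = 0.6965 m = 696.50 mm
λ = L_e / r_min = 696.50 / 44.35 = 15.7

λ ≈ 15.7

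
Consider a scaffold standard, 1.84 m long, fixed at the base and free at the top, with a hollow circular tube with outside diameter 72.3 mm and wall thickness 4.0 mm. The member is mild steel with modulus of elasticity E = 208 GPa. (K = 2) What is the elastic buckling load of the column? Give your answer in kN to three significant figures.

Inner diameter d_i = 72.3 − 2×4.0 = 64.30 mm
I = π(d_o⁴ − d_i⁴)/64 = π(72.3⁴ − 64.30⁴)/64 = 5.022×10^5 mm⁴
I = 5.022×10^5 mm⁴ = 5.022×10^-7 m⁴
Effective length L_e = K·L = 2 × 1.84 = 3.680 m
P_cr = π²EI / L_e² = π² × 208×10⁹ × 5.022×10^-7 / 3.680² = 7.613×10^4 N

P_cr ≈ 76.1 kN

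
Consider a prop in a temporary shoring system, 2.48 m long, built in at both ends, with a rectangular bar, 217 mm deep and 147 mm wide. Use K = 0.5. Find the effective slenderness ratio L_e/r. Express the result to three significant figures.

For a rectangle r_min = b/√12 = 147/√12 = 42.44 mm
L_e = K·L = 0.5 × 2.48 m = 1.240 m = 1240.0 mm
λ = L_e / r_min = 1240.0 / 42.44 = 29.2

λ ≈ 29.2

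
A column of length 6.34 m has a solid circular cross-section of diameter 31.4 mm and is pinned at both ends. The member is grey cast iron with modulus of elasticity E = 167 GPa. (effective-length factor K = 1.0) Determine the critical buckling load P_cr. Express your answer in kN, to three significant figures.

I = πd⁴/64 = π×31.4⁴/64 = 4.772×10^4 mm⁴
I = 4.772×10^4 mm⁴ = 4.772×10^-8 m⁴
Effective length L_e = K·L = 1 × 6.34 = 6.340 m
P_cr = π²EI / L_e² = π² × 167×10⁹ × 4.772×10^-8 / 6.340² = 1.957×10^3 N

P_cr ≈ 1.96 kN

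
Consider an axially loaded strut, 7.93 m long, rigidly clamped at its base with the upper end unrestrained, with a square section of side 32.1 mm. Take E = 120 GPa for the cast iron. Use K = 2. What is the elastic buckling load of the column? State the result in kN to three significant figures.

I = a⁴/12 = 32.1⁴/12 = 8.848×10^4 mm⁴
I = 8.848×10^4 mm⁴ = 8.848×10^-8 m⁴
Effective length L_e = K·L = 2 × 7.93 = 15.86 m
P_cr = π²EI / L_e² = π² × 120×10⁹ × 8.848×10^-8 / 15.86² = 416.6 N

P_cr ≈ 0.417 kN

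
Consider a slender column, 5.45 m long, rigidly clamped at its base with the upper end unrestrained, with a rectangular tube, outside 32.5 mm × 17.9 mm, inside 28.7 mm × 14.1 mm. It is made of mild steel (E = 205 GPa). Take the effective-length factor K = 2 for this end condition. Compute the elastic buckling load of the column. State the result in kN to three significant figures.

Weak-axis I_min = (h_o·b_o³ − h_i·b_i³)/12 with b_o = 17.9, b_i = 14.10 mm (shorter outer/inner sides).
I_min = (32.5×17.9³ − 28.70×14.10³)/12 = 8.829×10^3 mm⁴
I = 8.829×10^3 mm⁴ = 8.829×10^-9 m⁴
Effective length L_e = K·L = 2 × 5.45 = 10.90 m
P_cr = π²EI / L_e² = π² × 205×10⁹ × 8.829×10^-9 / 10.90² = 150.4 N

P_cr ≈ 0.150 kN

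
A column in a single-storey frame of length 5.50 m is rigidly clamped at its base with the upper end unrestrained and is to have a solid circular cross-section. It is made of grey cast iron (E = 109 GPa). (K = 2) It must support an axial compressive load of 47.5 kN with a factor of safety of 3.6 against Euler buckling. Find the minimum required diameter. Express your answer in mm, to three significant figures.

d ≈ 141 mm

Required P_cr = n·P = 3.6 × 47.5 = 171.0 kN
L_e = K·L = 2 × 5.50 = 11.00 m
Required I = P_cr·L_e²/(π²E) = 1.710×10^5 × 11.00² / (π² × 1.09×10^11) = 1.923×10^-5 m⁴
I_req = 1.923×10^7 mm⁴
Solid circle: I = πd⁴/64  ⇒  d = (64I/π)^(1/4) = (64×1.923×10^7/π)^(1/4) = 141 mm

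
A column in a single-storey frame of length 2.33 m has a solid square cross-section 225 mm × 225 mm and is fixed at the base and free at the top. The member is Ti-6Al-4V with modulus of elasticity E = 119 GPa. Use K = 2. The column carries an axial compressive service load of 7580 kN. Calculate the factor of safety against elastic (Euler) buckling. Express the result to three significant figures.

n ≈ 1.52

I = a⁴/12 = 225⁴/12 = 2.136×10^8 mm⁴
I = 2.136×10^8 mm⁴ = 2.136×10^-4 m⁴
Effective length L_e = K·L = 2 × 2.33 = 4.660 m
P_cr = π²EI / L_e² = π² × 119×10⁹ × 2.136×10^-4 / 4.660² = 1.155×10^7 N
Factor of safety n = P_cr / P = 11551 / 7580 = 1.52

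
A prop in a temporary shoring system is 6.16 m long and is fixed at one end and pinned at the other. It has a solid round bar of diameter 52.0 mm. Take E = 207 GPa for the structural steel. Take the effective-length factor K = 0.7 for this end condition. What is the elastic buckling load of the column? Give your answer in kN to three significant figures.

P_cr ≈ 39.4 kN

I = πd⁴/64 = π×52.0⁴/64 = 3.589×10^5 mm⁴
I = 3.589×10^5 mm⁴ = 3.589×10^-7 m⁴
Effective length L_e = K·L = 0.7 × 6.16 = 4.312 m
P_cr = π²EI / L_e² = π² × 207×10⁹ × 3.589×10^-7 / 4.312² = 3.944×10^4 N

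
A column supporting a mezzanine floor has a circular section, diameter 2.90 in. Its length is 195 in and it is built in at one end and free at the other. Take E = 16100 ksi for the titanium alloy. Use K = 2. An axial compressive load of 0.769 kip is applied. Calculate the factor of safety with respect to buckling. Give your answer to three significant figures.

I = πd⁴/64 = π×2.90⁴/64 = 3.472 in⁴
Effective length L_e = K·L = 2 × 195 = 390.0 in
P_cr = π²EI / L_e² = π² × 16100×10³ × 3.472 / 390.0² = 3.627×10^3 lb
Factor of safety n = P_cr / P = 3.6271 / 0.769 = 4.72

n ≈ 4.72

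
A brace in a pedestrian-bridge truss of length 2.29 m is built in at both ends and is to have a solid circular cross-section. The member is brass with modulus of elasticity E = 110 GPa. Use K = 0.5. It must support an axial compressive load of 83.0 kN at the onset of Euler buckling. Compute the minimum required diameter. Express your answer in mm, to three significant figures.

L_e = K·L = 0.5 × 2.29 = 1.145 m
Required I = P_cr·L_e²/(π²E) = 8.300×10^4 × 1.145² / (π² × 1.10×10^11) = 1.002×10^-7 m⁴
I_req = 1.002×10^5 mm⁴
Solid circle: I = πd⁴/64  ⇒  d = (64I/π)^(1/4) = (64×1.002×10^5/π)^(1/4) = 37.8 mm

d ≈ 37.8 mm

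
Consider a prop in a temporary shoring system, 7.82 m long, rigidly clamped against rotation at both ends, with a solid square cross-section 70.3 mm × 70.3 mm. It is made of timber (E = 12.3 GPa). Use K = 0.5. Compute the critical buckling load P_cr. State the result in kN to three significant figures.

P_cr ≈ 16.2 kN

I = a⁴/12 = 70.3⁴/12 = 2.035×10^6 mm⁴
I = 2.035×10^6 mm⁴ = 2.035×10^-6 m⁴
Effective length L_e = K·L = 0.5 × 7.82 = 3.910 m
P_cr = π²EI / L_e² = π² × 12.3×10⁹ × 2.035×10^-6 / 3.910² = 1.616×10^4 N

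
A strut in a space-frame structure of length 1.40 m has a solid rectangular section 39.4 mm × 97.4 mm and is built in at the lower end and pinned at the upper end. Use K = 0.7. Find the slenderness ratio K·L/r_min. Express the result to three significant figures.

For a rectangle r_min = b/√12 = 39.4/√12 = 11.37 mm
L_e = K·L = 0.7 × 1.40 m = 0.9800 m = 980.00 mm
λ = L_e / r_min = 980.00 / 11.37 = 86.2

λ ≈ 86.2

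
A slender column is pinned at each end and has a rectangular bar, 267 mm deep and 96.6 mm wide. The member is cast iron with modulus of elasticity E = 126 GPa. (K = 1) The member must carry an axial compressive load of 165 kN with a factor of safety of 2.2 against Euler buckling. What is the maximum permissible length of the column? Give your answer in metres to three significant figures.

Buckling occurs about the weak axis: I_min = h·b³/12 with b = 96.6 mm (the shorter side).
I_min = 267×96.6³/12 = 2.006×10^7 mm⁴
I = 2.006×10^-5 m⁴
Required critical load P_cr = n·P = 2.2 × 165 = 363.0 kN = 3.630×10^5 N
From P_cr = π²EI/(K·L)²:  L = (1/K)·√(π²EI/P_cr) = (1/1)·√(π²×1.26×10^11×2.006×10^-5/3.630×10^5)
L = 8.29 m

L_max ≈ 8.29 m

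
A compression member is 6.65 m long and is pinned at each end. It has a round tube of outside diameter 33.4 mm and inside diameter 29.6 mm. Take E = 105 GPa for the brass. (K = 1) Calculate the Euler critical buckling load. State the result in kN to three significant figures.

d_o = 33.4 mm, d_i = 29.6 mm
I = π(d_o⁴ − d_i⁴)/64 = π(33.4⁴ − 29.60⁴)/64 = 2.341×10^4 mm⁴
I = 2.341×10^4 mm⁴ = 2.341×10^-8 m⁴
Effective length L_e = K·L = 1 × 6.65 = 6.650 m
P_cr = π²EI / L_e² = π² × 105×10⁹ × 2.341×10^-8 / 6.650² = 548.5 N

P_cr ≈ 0.548 kN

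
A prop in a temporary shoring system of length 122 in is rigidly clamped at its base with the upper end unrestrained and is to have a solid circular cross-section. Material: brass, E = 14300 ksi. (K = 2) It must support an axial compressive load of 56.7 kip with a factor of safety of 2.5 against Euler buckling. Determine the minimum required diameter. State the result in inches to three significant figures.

d ≈ 5.91 in

Required P_cr = n·P = 2.5 × 56.7 = 141.8 kip
L_e = K·L = 2 × 122 = 244.0 in
Required I = P_cr·L_e²/(π²E) = 1.417×10^5 × 244.0² / (π² × 1.43×10^7) = 59.80 in⁴
Solid circle: I = πd⁴/64  ⇒  d = (64I/π)^(1/4) = (64×59.80/π)^(1/4) = 5.91 in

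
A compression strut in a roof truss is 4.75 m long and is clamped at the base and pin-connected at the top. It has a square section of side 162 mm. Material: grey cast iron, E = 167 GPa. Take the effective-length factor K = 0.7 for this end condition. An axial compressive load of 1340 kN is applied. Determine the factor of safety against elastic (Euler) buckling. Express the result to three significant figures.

I = a⁴/12 = 162⁴/12 = 5.740×10^7 mm⁴
I = 5.740×10^7 mm⁴ = 5.740×10^-5 m⁴
Effective length L_e = K·L = 0.7 × 4.75 = 3.325 m
P_cr = π²EI / L_e² = π² × 167×10⁹ × 5.740×10^-5 / 3.325² = 8.557×10^6 N
Factor of safety n = P_cr / P = 8556.8 / 1340 = 6.39

n ≈ 6.39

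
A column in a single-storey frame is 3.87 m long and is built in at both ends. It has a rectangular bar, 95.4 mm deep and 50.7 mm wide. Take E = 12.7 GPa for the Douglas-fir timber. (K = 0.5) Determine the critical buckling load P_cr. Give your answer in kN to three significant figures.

P_cr ≈ 34.7 kN

Buckling occurs about the weak axis: I_min = h·b³/12 with b = 50.7 mm (the shorter side).
I_min = 95.4×50.7³/12 = 1.036×10^6 mm⁴
I = 1.036×10^6 mm⁴ = 1.036×10^-6 m⁴
Effective length L_e = K·L = 0.5 × 3.87 = 1.935 m
P_cr = π²EI / L_e² = π² × 12.7×10⁹ × 1.036×10^-6 / 1.935² = 3.468×10^4 N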